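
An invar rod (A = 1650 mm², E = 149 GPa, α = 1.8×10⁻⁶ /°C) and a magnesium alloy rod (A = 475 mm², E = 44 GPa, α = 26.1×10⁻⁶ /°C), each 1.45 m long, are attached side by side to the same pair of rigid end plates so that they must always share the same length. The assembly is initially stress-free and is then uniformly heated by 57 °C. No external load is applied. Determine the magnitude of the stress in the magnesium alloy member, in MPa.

σ ≈ 56.2 MPa (compressive)

Equilibrium of a rigid end plate with no external load gives equal and opposite internal forces ±P in the two members. Since α_{magnesium alloy} > α_{invar}, heating drives the magnesium alloy into compression and the invar into tension.
Compatibility of the two members (thermal + elastic change equal): (α₁ − α₂)ΔT = P·[1/(A₁E₁) + 1/(A₂E₂)].
|α₁ − α₂|·ΔT = 24.3×10⁻⁶ × 57 = 0.001385.
1/(A₁E₁) + 1/(A₂E₂) = 1/(1650×149×10³) + 1/(475×44×10³) = 5.191×10⁻⁸ N⁻¹.
So P = 0.001385 / 5.191×10⁻⁸ = 26.68 kN.
σ_{magnesium alloy} = P/A₂ = 26680/475 = 56.17 MPa, compressive.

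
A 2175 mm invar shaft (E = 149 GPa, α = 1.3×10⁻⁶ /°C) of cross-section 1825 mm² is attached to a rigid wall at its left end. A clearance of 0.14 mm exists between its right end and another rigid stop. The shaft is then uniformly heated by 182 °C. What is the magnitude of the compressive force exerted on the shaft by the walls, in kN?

P ≈ 46.8 kN

Free thermal elongation = αΔT L = 1.3×10⁻⁶ × 182 × 2175 = 0.5146 mm.
The gap closes (δ_free > 0.14 mm) and the wall then resists a further 0.5146 − 0.14 = 0.3746 mm of expansion.
So σ = E(δ_free − g)/L = 149×10³ × 0.3746/2175 = 25.66 MPa.
P = σA = 25.66 × 1825 = 46.83 kN.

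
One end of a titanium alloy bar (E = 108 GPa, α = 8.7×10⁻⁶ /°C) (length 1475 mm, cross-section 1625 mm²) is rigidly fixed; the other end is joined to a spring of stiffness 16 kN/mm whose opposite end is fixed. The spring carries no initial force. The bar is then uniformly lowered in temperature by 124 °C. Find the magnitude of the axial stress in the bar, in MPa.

If the spring were absent the bar would shorten by αΔT L = 8.7×10⁻⁶ × 124 × 1475 = 1.591 mm.
Let P be the tensile force in the spring. The bar extends elastically by PL/(AE) and the spring stretches by P/k; together these equal δ_free.
So P = δ_free / [L/(AE) + 1/k] = 1.591 / [ 1475/(1625×108×10³) + 1/(16×10³) ].
P = 1.591 / 7.09×10⁻⁵ = 22440 N.
σ = P/A = 22440/1625 = 13.81 MPa.

σ ≈ 13.8 MPa (tensile)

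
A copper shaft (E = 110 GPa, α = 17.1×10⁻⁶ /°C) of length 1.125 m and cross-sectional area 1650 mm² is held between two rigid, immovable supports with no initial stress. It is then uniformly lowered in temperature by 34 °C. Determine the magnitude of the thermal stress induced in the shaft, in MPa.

Because both ends are immovable the net strain is zero, and the suppressed thermal strain is αΔT = 17.1×10⁻⁶ × 34 = 581.4×10⁻⁶.
The stress required to suppress this strain is σ = Eε = 110×10³ × 581.4×10⁻⁶ = 63.95 MPa, tensile since the shaft is trying to contract.

σ ≈ 64 MPa (tensile)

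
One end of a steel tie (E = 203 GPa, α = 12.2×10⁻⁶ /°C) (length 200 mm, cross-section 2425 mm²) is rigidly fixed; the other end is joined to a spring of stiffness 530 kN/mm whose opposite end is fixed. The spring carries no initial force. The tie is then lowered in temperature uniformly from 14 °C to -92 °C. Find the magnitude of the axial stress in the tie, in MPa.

σ ≈ 46.5 MPa (tensile)

Free thermal contraction: δ_free = αΔT L = 12.2×10⁻⁶ × 106 × 200 = 0.2586 mm.
With a force P in the spring, the elastic change of the tie is PL/(AE) and that of the spring is P/k; compatibility requires their sum to equal δ_free.
P [ L/(AE) + 1/k ] = δ_free → P [ 200/(2425×203×10³) + 1/(530×10³) ] = 0.2586.
P = 0.2586 / 2.293×10⁻⁶ = 112800 N.
σ = P/A = 112800/2425 = 46.51 MPa.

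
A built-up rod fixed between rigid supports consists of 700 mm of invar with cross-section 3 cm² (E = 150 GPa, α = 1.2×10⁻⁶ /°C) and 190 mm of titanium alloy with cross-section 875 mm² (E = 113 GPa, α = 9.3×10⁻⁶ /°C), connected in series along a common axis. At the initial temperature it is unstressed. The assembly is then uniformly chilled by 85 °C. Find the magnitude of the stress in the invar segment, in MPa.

σ ≈ 42.3 MPa (tensile)

With the walls removed the bar would change length by δ_free = Σ αᵢΔT Lᵢ = 1.2×10⁻⁶×85×700 + 9.3×10⁻⁶×85×190 = 0.2216 mm.
The rigid supports impose zero overall length change; the single axial force P common to all segments must satisfy P Σ Lᵢ/(AᵢEᵢ) = δ_free.
The series flexibility is Σ Lᵢ/(AᵢEᵢ) = 700/(300×150×10³) + 190/(875×113×10³) = 1.748×10⁻⁵ mm/N.
P = 0.2216 / 1.748×10⁻⁵ = 12680 N = 12.68 kN, tensile.
σ_{invar} = P / A = 12680 / 300 = 42.26 MPa.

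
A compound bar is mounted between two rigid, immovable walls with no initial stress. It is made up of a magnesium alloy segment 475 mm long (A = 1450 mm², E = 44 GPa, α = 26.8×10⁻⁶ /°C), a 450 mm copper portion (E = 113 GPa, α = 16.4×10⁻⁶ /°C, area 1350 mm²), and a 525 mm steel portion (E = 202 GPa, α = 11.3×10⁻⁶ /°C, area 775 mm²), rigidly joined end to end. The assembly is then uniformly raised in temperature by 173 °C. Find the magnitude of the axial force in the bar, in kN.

With the walls removed the bar would change length by δ_free = Σ αᵢΔT Lᵢ = 26.8×10⁻⁶×173×475 + 16.4×10⁻⁶×173×450 + 11.3×10⁻⁶×173×525 = 4.505 mm.
The rigid supports impose zero overall length change; the single axial force P common to all segments must satisfy P Σ Lᵢ/(AᵢEᵢ) = δ_free.
Σ Lᵢ/(AᵢEᵢ) = 475/(1450×44×10³) + 450/(1350×113×10³) + 525/(775×202×10³) = 1.375×10⁻⁵ mm/N.
P = 4.505 / 1.375×10⁻⁵ = 327700 N = 327.7 kN, compressive.

P ≈ 328 kN (compressive)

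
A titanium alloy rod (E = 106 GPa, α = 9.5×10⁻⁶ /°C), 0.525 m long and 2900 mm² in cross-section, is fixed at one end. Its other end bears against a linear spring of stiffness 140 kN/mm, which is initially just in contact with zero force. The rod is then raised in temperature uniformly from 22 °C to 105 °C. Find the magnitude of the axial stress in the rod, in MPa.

σ ≈ 16.1 MPa (compressive)

The unrestrained thermal change is αΔT L = 9.5×10⁻⁶ × 83 × 525 = 0.414 mm.
With a force P in the spring, the elastic change of the rod is PL/(AE) and that of the spring is P/k; compatibility requires their sum to equal δ_free.
P [ L/(AE) + 1/k ] = δ_free → P [ 525/(2900×106×10³) + 1/(140×10³) ] = 0.414.
P = 0.414 / 8.851×10⁻⁶ = 46770 N.
σ = P/A = 46770/2900 = 16.13 MPa.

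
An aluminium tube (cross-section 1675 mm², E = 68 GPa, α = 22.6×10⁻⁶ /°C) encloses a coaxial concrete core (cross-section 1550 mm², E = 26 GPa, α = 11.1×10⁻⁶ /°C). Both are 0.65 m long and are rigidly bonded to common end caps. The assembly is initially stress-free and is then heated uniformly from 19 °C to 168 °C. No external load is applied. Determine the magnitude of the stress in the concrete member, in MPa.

σ ≈ 32.9 MPa (tensile)

The aluminium has the larger α, so on heating it would change length more than the concrete if both were free. The rigid plates force a common final length, so the aluminium is put into compression and the concrete into tension, with equal and opposite forces P (no external load).
Compatibility of the two members (thermal + elastic change equal): (α₁ − α₂)ΔT = P·[1/(A₁E₁) + 1/(A₂E₂)].
|α₁ − α₂|·ΔT = 11.5×10⁻⁶ × 149 = 0.001714.
1/(A₁E₁) + 1/(A₂E₂) = 1/(1675×68×10³) + 1/(1550×26×10³) = 3.359×10⁻⁸ N⁻¹.
P = 0.001714 / 3.359×10⁻⁸ = 51010 N = 51.01 kN.
σ_{concrete} = P/A₂ = 51010/1550 = 32.91 MPa, tensile.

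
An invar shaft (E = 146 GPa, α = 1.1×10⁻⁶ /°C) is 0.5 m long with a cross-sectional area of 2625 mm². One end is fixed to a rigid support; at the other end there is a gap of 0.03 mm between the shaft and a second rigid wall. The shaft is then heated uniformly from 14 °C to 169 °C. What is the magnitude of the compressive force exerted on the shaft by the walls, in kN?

P ≈ 42.3 kN

Unrestrained expansion: δ_free = αΔT L = 1.1×10⁻⁶ × 155 × 500 = 0.08525 mm.
The gap closes (δ_free > 0.03 mm) and the wall then resists a further 0.08525 − 0.03 = 0.05525 mm of expansion.
So σ = E(δ_free − g)/L = 146×10³ × 0.05525/500 = 16.13 MPa.
Force on the wall = σA = 16.13 × 2625 mm² = 42.35 kN.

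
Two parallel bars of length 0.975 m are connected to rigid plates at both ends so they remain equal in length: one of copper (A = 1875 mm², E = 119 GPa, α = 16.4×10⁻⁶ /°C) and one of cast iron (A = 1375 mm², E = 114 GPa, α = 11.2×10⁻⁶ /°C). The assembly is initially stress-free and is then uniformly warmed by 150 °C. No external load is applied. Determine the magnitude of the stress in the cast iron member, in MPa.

Both members must finish at the same length. With the larger α, the copper tends to over-expand; the plates restrain it, putting the copper in compression and the cast iron in tension. With no external load the two internal forces are equal and opposite, magnitude P.
Setting the final lengths equal and cancelling L: (α₁ − α₂)ΔT = P/(A₁E₁) + P/(A₂E₂).
|α₁ − α₂|·ΔT = 5.2×10⁻⁶ × 150 = 0.00078.
1/(A₁E₁) + 1/(A₂E₂) = 1/(1875×119×10³) + 1/(1375×114×10³) = 1.086×10⁻⁸ N⁻¹.
So P = 0.00078 / 1.086×10⁻⁸ = 71.81 kN.
σ_{cast iron} = P/A₂ = 71810/1375 = 52.23 MPa, tensile.

σ ≈ 52.2 MPa (tensile)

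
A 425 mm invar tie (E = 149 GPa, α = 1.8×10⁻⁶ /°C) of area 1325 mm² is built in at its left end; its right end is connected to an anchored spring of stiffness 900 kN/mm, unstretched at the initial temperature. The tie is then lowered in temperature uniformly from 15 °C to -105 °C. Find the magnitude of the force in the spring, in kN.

The unrestrained thermal change is αΔT L = 1.8×10⁻⁶ × 120 × 425 = 0.0918 mm.
With a force P in the spring, the elastic change of the tie is PL/(AE) and that of the spring is P/k; compatibility requires their sum to equal δ_free.
So P = δ_free / [L/(AE) + 1/k] = 0.0918 / [ 425/(1325×149×10³) + 1/(900×10³) ].
P = 0.0918 / 3.264×10⁻⁶ = 28130 N.

P ≈ 28.1 kN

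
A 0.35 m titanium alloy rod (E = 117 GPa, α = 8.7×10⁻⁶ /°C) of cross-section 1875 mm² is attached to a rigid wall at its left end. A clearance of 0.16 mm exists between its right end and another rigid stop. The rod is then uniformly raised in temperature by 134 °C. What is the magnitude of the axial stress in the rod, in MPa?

If the wall were absent the rod would grow by αΔT L = 8.7×10⁻⁶ × 134 × 350 = 0.408 mm.
The gap closes (δ_free > 0.16 mm) and the wall then resists a further 0.408 − 0.16 = 0.248 mm of expansion.
That suppressed elongation corresponds to σ = E·Δ/L = 117×10³ × 0.248/350 = 82.91 MPa.

σ ≈ 82.9 MPa (compressive)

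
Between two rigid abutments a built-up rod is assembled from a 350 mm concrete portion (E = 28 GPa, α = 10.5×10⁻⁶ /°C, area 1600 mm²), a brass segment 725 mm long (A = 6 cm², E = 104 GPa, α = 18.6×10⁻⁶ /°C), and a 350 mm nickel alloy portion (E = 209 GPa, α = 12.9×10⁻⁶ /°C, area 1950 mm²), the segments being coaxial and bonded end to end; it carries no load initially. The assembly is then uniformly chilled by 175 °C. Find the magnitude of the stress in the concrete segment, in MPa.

σ ≈ 117 MPa (tensile)

Free thermal contraction of the whole bar: Σ αᵢΔT Lᵢ = 10.5×10⁻⁶×175×350 + 18.6×10⁻⁶×175×725 + 12.9×10⁻⁶×175×350 = 3.793 mm.
Since the ends are fixed, an axial force P builds up, equal in every segment, with P · Σ Lᵢ/(AᵢEᵢ) = δ_free.
The series flexibility is Σ Lᵢ/(AᵢEᵢ) = 350/(1600×28×10³) + 725/(600×104×10³) + 350/(1950×209×10³) = 2.029×10⁻⁵ mm/N.
Hence P = δ_free / Σ(L/AE) = 3.793/2.029×10⁻⁵ = 186.9 kN (tensile).
σ_{concrete} = P / A = 186900 / 1600 = 116.8 MPa.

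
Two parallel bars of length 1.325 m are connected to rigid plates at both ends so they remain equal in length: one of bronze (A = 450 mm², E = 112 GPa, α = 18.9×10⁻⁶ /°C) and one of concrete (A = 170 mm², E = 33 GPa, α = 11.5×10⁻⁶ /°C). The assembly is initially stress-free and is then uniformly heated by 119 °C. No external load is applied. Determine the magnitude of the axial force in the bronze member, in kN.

Equilibrium of a rigid end plate with no external load gives equal and opposite internal forces ±P in the two members. Since α_{bronze} > α_{concrete}, heating drives the bronze into compression and the concrete into tension.
Setting the final lengths equal and cancelling L: (α₁ − α₂)ΔT = P/(A₁E₁) + P/(A₂E₂).
|α₁ − α₂|·ΔT = 7.4×10⁻⁶ × 119 = 0.0008806.
1/(A₁E₁) + 1/(A₂E₂) = 1/(450×112×10³) + 1/(170×33×10³) = 1.981×10⁻⁷ N⁻¹.
P = 0.0008806 / 1.981×10⁻⁷ = 4445 N = 4.445 kN.

P ≈ 4.45 kN (compressive in the bronze)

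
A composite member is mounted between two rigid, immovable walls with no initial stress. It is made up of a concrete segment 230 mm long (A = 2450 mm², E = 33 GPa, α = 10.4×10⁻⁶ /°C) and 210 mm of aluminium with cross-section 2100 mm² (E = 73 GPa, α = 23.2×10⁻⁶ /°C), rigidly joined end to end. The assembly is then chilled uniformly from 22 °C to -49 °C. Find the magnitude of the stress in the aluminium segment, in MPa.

σ ≈ 58.3 MPa (tensile)

If the supports were absent, the total length change would be Σ αᵢΔT Lᵢ = 10.4×10⁻⁶×71×230 + 23.2×10⁻⁶×71×210 = 0.5157 mm.
The walls prevent any net length change, so an axial force P (same in every segment) develops. Compatibility: P · Σ Lᵢ/(AᵢEᵢ) = δ_free.
Σ Lᵢ/(AᵢEᵢ) = 230/(2450×33×10³) + 210/(2100×73×10³) = 4.215×10⁻⁶ mm/N.
So P = 0.5157 / 4.215×10⁻⁶ = 122.4 kN, tensile.
σ_{aluminium} = P / A = 122400 / 2100 = 58.27 MPa.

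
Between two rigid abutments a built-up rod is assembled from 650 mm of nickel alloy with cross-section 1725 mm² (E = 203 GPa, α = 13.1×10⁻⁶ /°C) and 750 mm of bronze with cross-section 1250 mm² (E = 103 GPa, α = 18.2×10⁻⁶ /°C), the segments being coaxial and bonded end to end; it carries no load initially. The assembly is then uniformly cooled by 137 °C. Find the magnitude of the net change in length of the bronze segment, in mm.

|ΔL| ≈ 0.433 mm

With the walls removed the bar would change length by δ_free = Σ αᵢΔT Lᵢ = 13.1×10⁻⁶×137×650 + 18.2×10⁻⁶×137×750 = 3.037 mm.
The walls prevent any net length change, so an axial force P (same in every segment) develops. Compatibility: P · Σ Lᵢ/(AᵢEᵢ) = δ_free.
Σ Lᵢ/(AᵢEᵢ) = 650/(1725×203×10³) + 750/(1250×103×10³) = 7.681×10⁻⁶ mm/N.
Hence P = δ_free / Σ(L/AE) = 3.037/7.681×10⁻⁶ = 395.3 kN (tensile).
For the bronze segment, free thermal change = 18.2×10⁻⁶×137×750 = 1.87 mm and elastic change from P = 395300×750/(1250×103×10³) = 2.303 mm; these oppose, so the net change is 0.433 mm (segment lengthens).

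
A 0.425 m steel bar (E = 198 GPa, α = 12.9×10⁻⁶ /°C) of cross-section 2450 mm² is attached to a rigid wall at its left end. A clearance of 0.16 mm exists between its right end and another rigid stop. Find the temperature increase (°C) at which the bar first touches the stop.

The gap closes when αΔT L = 0.16 mm, since the bar is still unstressed at that instant.
ΔT = 0.16 / (12.9×10⁻⁶ × 425) = 29.18 °C.

ΔT ≈ 29.2 °C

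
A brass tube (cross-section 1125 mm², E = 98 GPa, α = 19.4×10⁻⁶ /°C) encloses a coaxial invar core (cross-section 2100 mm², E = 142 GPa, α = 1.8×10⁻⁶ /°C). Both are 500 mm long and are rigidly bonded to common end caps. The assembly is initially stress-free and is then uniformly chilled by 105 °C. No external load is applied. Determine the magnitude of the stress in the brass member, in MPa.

Both members must finish at the same length. With the larger α, the brass tends to over-contract; the plates restrain it, putting the brass in tension and the invar in compression. With no external load the two internal forces are equal and opposite, magnitude P.
Compatibility of the two members (thermal + elastic change equal): (α₁ − α₂)ΔT = P·[1/(A₁E₁) + 1/(A₂E₂)].
|α₁ − α₂|·ΔT = 17.6×10⁻⁶ × 105 = 0.001848.
1/(A₁E₁) + 1/(A₂E₂) = 1/(1125×98×10³) + 1/(2100×142×10³) = 1.242×10⁻⁸ N⁻¹.
So P = 0.001848 / 1.242×10⁻⁸ = 148.7 kN.
σ_{brass} = P/A₁ = 148700/1125 = 132.2 MPa, tensile.

σ ≈ 132 MPa (tensile)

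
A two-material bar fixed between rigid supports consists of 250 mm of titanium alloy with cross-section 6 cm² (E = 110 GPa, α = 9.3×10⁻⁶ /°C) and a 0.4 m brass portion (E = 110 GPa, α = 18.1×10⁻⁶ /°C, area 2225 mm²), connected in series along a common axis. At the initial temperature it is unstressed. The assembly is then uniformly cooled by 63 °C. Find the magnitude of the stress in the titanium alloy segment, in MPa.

If the supports were absent, the total length change would be Σ αᵢΔT Lᵢ = 9.3×10⁻⁶×63×250 + 18.1×10⁻⁶×63×400 = 0.6026 mm.
The rigid supports impose zero overall length change; the single axial force P common to all segments must satisfy P Σ Lᵢ/(AᵢEᵢ) = δ_free.
Σ Lᵢ/(AᵢEᵢ) = 250/(600×110×10³) + 400/(2225×110×10³) = 5.422×10⁻⁶ mm/N.
P = 0.6026 / 5.422×10⁻⁶ = 111100 N = 111.1 kN, tensile.
σ_{titanium alloy} = P / A = 111100 / 600 = 185.2 MPa.

σ ≈ 185 MPa (tensile)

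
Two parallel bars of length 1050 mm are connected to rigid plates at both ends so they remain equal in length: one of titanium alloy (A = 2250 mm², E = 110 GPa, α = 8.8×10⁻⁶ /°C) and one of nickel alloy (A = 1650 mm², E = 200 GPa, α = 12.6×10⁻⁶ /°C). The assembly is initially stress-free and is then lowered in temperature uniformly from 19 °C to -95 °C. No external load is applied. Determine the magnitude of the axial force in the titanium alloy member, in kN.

P ≈ 61.3 kN (compressive in the titanium alloy)

The nickel alloy has the larger α, so on cooling it would change length more than the titanium alloy if both were free. The rigid plates force a common final length, so the nickel alloy is put into tension and the titanium alloy into compression, with equal and opposite forces P (no external load).
Equating the net (thermal + elastic) strains gives |α₁ − α₂|·ΔT = P·[1/(A₁E₁) + 1/(A₂E₂)].
|α₁ − α₂|·ΔT = 3.8×10⁻⁶ × 114 = 0.0004332.
1/(A₁E₁) + 1/(A₂E₂) = 1/(2250×110×10³) + 1/(1650×200×10³) = 7.071×10⁻⁹ N⁻¹.
P = 0.0004332 / 7.071×10⁻⁹ = 61270 N = 61.27 kN.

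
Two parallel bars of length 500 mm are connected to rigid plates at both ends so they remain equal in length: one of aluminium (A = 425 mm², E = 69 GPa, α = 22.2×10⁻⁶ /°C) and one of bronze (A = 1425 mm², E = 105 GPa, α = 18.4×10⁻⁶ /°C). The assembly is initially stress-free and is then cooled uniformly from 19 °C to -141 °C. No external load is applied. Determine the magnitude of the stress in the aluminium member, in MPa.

σ ≈ 35.1 MPa (tensile)

Both members must finish at the same length. With the larger α, the aluminium tends to over-contract; the plates restrain it, putting the aluminium in tension and the bronze in compression. With no external load the two internal forces are equal and opposite, magnitude P.
Equating the net (thermal + elastic) strains gives |α₁ − α₂|·ΔT = P·[1/(A₁E₁) + 1/(A₂E₂)].
|α₁ − α₂|·ΔT = 3.8×10⁻⁶ × 160 = 0.000608.
1/(A₁E₁) + 1/(A₂E₂) = 1/(425×69×10³) + 1/(1425×105×10³) = 4.078×10⁻⁸ N⁻¹.
So P = 0.000608 / 4.078×10⁻⁸ = 14.91 kN.
σ_{aluminium} = P/A₁ = 14910/425 = 35.08 MPa, tensile.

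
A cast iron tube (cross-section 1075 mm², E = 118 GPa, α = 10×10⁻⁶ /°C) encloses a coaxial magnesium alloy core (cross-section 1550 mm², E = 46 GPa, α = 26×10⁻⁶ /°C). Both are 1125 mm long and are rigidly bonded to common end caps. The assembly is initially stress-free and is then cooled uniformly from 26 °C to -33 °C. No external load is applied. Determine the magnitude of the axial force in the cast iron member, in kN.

The magnesium alloy has the larger α, so on cooling it would change length more than the cast iron if both were free. The rigid plates force a common final length, so the magnesium alloy is put into tension and the cast iron into compression, with equal and opposite forces P (no external load).
Equating the net (thermal + elastic) strains gives |α₁ − α₂|·ΔT = P·[1/(A₁E₁) + 1/(A₂E₂)].
|α₁ − α₂|·ΔT = 16×10⁻⁶ × 59 = 0.000944.
1/(A₁E₁) + 1/(A₂E₂) = 1/(1075×118×10³) + 1/(1550×46×10³) = 2.191×10⁻⁸ N⁻¹.
P = 0.000944 / 2.191×10⁻⁸ = 43090 N = 43.09 kN.

P ≈ 43.1 kN (compressive in the cast iron)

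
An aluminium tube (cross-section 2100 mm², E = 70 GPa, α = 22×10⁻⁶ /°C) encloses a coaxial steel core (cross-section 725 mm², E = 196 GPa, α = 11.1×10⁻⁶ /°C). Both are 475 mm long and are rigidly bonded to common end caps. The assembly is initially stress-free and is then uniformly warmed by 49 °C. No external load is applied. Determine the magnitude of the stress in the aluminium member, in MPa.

Equilibrium of a rigid end plate with no external load gives equal and opposite internal forces ±P in the two members. Since α_{aluminium} > α_{steel}, heating drives the aluminium into compression and the steel into tension.
Compatibility of the two members (thermal + elastic change equal): (α₁ − α₂)ΔT = P·[1/(A₁E₁) + 1/(A₂E₂)].
|α₁ − α₂|·ΔT = 10.9×10⁻⁶ × 49 = 0.0005341.
1/(A₁E₁) + 1/(A₂E₂) = 1/(2100×70×10³) + 1/(725×196×10³) = 1.384×10⁻⁸ N⁻¹.
So P = 0.0005341 / 1.384×10⁻⁸ = 38.59 kN.
σ_{aluminium} = P/A₁ = 38590/2100 = 18.38 MPa, compressive.

σ ≈ 18.4 MPa (compressive)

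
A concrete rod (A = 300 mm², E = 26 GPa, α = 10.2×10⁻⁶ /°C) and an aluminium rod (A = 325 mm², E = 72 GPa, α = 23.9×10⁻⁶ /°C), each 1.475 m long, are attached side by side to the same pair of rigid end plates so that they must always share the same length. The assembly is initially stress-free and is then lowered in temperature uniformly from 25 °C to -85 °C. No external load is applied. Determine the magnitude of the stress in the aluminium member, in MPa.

σ ≈ 27.1 MPa (tensile)

The aluminium has the larger α, so on cooling it would change length more than the concrete if both were free. The rigid plates force a common final length, so the aluminium is put into tension and the concrete into compression, with equal and opposite forces P (no external load).
Equating the net (thermal + elastic) strains gives |α₁ − α₂|·ΔT = P·[1/(A₁E₁) + 1/(A₂E₂)].
|α₁ − α₂|·ΔT = 13.7×10⁻⁶ × 110 = 0.001507.
1/(A₁E₁) + 1/(A₂E₂) = 1/(300×26×10³) + 1/(325×72×10³) = 1.709×10⁻⁷ N⁻¹.
So P = 0.001507 / 1.709×10⁻⁷ = 8.816 kN.
σ_{aluminium} = P/A₂ = 8816/325 = 27.13 MPa, tensile.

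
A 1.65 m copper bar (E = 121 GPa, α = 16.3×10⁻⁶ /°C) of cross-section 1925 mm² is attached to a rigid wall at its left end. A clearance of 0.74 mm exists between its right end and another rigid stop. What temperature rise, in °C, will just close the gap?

ΔT ≈ 27.5 °C

The gap closes when αΔT L = 0.74 mm, since the bar is still unstressed at that instant.
So ΔT = g/(αL) = 0.74/(16.3×10⁻⁶ × 1650) = 27.51 °C.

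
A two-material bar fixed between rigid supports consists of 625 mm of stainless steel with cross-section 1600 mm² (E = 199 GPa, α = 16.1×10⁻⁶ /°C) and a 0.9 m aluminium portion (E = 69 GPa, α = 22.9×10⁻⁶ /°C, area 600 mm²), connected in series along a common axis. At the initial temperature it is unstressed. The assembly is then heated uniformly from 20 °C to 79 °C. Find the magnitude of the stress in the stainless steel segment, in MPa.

σ ≈ 47.7 MPa (compressive)

If the supports were absent, the total length change would be Σ αᵢΔT Lᵢ = 16.1×10⁻⁶×59×625 + 22.9×10⁻⁶×59×900 = 1.81 mm.
Since the ends are fixed, an axial force P builds up, equal in every segment, with P · Σ Lᵢ/(AᵢEᵢ) = δ_free.
Σ Lᵢ/(AᵢEᵢ) = 625/(1600×199×10³) + 900/(600×69×10³) = 2.37×10⁻⁵ mm/N.
Hence P = δ_free / Σ(L/AE) = 1.81/2.37×10⁻⁵ = 76.35 kN (compressive).
σ_{stainless steel} = P / A = 76350 / 1600 = 47.72 MPa.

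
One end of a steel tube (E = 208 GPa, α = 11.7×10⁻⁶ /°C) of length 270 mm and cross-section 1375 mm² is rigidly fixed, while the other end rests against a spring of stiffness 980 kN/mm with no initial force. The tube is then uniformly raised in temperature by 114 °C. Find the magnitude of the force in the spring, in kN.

P ≈ 183 kN

The unrestrained thermal change is αΔT L = 11.7×10⁻⁶ × 114 × 270 = 0.3601 mm.
With a force P in the spring, the elastic change of the tube is PL/(AE) and that of the spring is P/k; compatibility requires their sum to equal δ_free.
P [ L/(AE) + 1/k ] = δ_free → P [ 270/(1375×208×10³) + 1/(980×10³) ] = 0.3601.
P = 0.3601 / 1.964×10⁻⁶ = 183300 N.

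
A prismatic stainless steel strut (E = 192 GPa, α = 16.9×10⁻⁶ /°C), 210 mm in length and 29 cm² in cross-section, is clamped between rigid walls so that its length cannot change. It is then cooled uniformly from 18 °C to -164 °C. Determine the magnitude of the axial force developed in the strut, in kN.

With zero net strain, σ = E·αΔT = 192 GPa × 16.9×10⁻⁶ × 182 = 590.6 MPa.
Axial force P = σA = 590.6 × 2900 = 1.713×10⁶ N = 1713 kN, tensile.

P ≈ 1710 kN (tensile)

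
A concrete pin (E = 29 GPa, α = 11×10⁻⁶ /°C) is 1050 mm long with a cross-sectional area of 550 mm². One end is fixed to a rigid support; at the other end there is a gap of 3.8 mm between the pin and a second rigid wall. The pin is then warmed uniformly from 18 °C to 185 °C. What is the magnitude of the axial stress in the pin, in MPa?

Unrestrained expansion: δ_free = αΔT L = 11×10⁻⁶ × 167 × 1050 = 1.929 mm.
This is smaller than the 3.8 mm clearance, so the pin expands freely without reaching the stop — the stress is zero.

σ ≈ 0 MPa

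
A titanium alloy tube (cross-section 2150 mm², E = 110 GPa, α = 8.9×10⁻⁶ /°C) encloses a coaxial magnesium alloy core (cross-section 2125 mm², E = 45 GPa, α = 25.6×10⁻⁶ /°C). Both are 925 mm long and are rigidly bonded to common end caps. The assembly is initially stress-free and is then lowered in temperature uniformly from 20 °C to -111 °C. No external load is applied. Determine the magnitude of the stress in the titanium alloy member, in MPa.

Equilibrium of a rigid end plate with no external load gives equal and opposite internal forces ±P in the two members. Since α_{magnesium alloy} > α_{titanium alloy}, cooling drives the magnesium alloy into tension and the titanium alloy into compression.
Setting the final lengths equal and cancelling L: (α₁ − α₂)ΔT = P/(A₁E₁) + P/(A₂E₂).
|α₁ − α₂|·ΔT = 16.7×10⁻⁶ × 131 = 0.002188.
1/(A₁E₁) + 1/(A₂E₂) = 1/(2150×110×10³) + 1/(2125×45×10³) = 1.469×10⁻⁸ N⁻¹.
P = 0.002188 / 1.469×10⁻⁸ = 149000 N = 149 kN.
σ_{titanium alloy} = P/A₁ = 149000/2150 = 69.29 MPa, compressive.

σ ≈ 69.3 MPa (compressive)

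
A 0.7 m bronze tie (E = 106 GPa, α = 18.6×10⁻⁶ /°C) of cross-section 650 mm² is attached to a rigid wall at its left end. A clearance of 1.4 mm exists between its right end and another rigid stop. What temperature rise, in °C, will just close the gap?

ΔT ≈ 108 °C

Contact occurs when the free expansion equals the gap: αΔT L = 1.4 mm.
So ΔT = g/(αL) = 1.4/(18.6×10⁻⁶ × 700) = 107.5 °C.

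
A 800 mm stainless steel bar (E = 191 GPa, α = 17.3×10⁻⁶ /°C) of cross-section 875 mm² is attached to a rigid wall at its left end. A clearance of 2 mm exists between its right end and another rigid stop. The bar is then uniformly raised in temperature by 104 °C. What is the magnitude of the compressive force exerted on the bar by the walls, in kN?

Unrestrained expansion: δ_free = αΔT L = 17.3×10⁻⁶ × 104 × 800 = 1.439 mm.
Since δ_free = 1.44 mm is less than the 2 mm gap, the bar never touches the wall. No axial force develops.

P ≈ 0 kN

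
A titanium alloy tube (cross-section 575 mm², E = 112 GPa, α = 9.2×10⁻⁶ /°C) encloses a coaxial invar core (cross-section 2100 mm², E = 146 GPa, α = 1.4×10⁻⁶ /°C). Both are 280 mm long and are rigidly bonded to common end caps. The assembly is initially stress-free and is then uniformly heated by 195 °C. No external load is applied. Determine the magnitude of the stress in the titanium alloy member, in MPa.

σ ≈ 141 MPa (compressive)

Both members must finish at the same length. With the larger α, the titanium alloy tends to over-expand; the plates restrain it, putting the titanium alloy in compression and the invar in tension. With no external load the two internal forces are equal and opposite, magnitude P.
Compatibility of the two members (thermal + elastic change equal): (α₁ − α₂)ΔT = P·[1/(A₁E₁) + 1/(A₂E₂)].
|α₁ − α₂|·ΔT = 7.8×10⁻⁶ × 195 = 0.001521.
1/(A₁E₁) + 1/(A₂E₂) = 1/(575×112×10³) + 1/(2100×146×10³) = 1.879×10⁻⁸ N⁻¹.
P = 0.001521 / 1.879×10⁻⁸ = 80950 N = 80.95 kN.
σ_{titanium alloy} = P/A₁ = 80950/575 = 140.8 MPa, compressive.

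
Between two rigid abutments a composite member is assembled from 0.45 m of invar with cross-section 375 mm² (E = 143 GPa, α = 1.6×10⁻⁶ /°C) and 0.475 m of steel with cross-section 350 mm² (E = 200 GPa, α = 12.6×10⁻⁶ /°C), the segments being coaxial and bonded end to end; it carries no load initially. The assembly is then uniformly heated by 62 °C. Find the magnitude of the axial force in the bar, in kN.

P ≈ 27.4 kN (compressive)

Free thermal expansion of the whole bar: Σ αᵢΔT Lᵢ = 1.6×10⁻⁶×62×450 + 12.6×10⁻⁶×62×475 = 0.4157 mm.
The walls prevent any net length change, so an axial force P (same in every segment) develops. Compatibility: P · Σ Lᵢ/(AᵢEᵢ) = δ_free.
The series flexibility is Σ Lᵢ/(AᵢEᵢ) = 450/(375×143×10³) + 475/(350×200×10³) = 1.518×10⁻⁵ mm/N.
Hence P = δ_free / Σ(L/AE) = 0.4157/1.518×10⁻⁵ = 27.39 kN (compressive).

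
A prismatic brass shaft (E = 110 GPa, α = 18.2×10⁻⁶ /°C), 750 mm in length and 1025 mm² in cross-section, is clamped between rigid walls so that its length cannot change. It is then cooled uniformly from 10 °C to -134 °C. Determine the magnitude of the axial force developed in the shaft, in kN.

Full restraint means ε = 0, so the stress is σ = EαΔT = 110×10³ × 18.2×10⁻⁶ × 144 = 288.3 MPa.
Axial force P = σA = 288.3 × 1025 = 295500 N = 295.5 kN, tensile.

P ≈ 295 kN (tensile)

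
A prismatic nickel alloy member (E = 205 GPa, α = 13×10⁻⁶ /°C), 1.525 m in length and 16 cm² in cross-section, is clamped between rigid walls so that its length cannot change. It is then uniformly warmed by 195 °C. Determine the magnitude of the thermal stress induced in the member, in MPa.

σ ≈ 520 MPa (compressive)

Because both ends are immovable the net strain is zero, and the suppressed thermal strain is αΔT = 13×10⁻⁶ × 195 = 2535×10⁻⁶.
Hence σ = E·αΔT = 205×10³ × 2535×10⁻⁶ = 519.7 MPa, compressive.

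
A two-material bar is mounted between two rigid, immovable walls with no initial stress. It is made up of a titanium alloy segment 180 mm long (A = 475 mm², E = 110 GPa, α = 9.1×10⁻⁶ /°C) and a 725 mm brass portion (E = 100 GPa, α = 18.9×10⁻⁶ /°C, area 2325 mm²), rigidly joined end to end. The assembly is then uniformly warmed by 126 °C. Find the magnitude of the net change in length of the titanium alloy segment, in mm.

With the walls removed the bar would change length by δ_free = Σ αᵢΔT Lᵢ = 9.1×10⁻⁶×126×180 + 18.9×10⁻⁶×126×725 = 1.933 mm.
The rigid supports impose zero overall length change; the single axial force P common to all segments must satisfy P Σ Lᵢ/(AᵢEᵢ) = δ_free.
The series flexibility is Σ Lᵢ/(AᵢEᵢ) = 180/(475×110×10³) + 725/(2325×100×10³) = 6.563×10⁻⁶ mm/N.
Hence P = δ_free / Σ(L/AE) = 1.933/6.563×10⁻⁶ = 294.5 kN (compressive).
For the titanium alloy segment, free thermal change = 9.1×10⁻⁶×126×180 = 0.2064 mm and elastic change from P = 294500×180/(475×110×10³) = 1.015 mm; these oppose, so the net change is 0.808 mm (segment shortens).

|ΔL| ≈ 0.808 mm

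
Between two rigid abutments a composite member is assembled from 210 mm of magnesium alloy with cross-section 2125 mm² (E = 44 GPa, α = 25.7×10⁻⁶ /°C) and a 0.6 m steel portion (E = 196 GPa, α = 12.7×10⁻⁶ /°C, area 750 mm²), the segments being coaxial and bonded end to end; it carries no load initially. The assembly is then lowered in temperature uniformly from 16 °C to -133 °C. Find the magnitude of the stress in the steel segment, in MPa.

σ ≈ 409 MPa (tensile)

With the walls removed the bar would change length by δ_free = Σ αᵢΔT Lᵢ = 25.7×10⁻⁶×149×210 + 12.7×10⁻⁶×149×600 = 1.94 mm.
The rigid supports impose zero overall length change; the single axial force P common to all segments must satisfy P Σ Lᵢ/(AᵢEᵢ) = δ_free.
The series flexibility is Σ Lᵢ/(AᵢEᵢ) = 210/(2125×44×10³) + 600/(750×196×10³) = 6.328×10⁻⁶ mm/N.
Hence P = δ_free / Σ(L/AE) = 1.94/6.328×10⁻⁶ = 306.5 kN (tensile).
σ_{steel} = P / A = 306500 / 750 = 408.7 MPa.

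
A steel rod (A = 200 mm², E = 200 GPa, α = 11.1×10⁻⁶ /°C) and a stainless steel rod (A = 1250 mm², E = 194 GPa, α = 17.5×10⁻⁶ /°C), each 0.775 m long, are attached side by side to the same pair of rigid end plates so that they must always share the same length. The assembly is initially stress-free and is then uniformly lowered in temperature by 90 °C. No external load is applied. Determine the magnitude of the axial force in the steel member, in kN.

Equilibrium of a rigid end plate with no external load gives equal and opposite internal forces ±P in the two members. Since α_{stainless steel} > α_{steel}, cooling drives the stainless steel into tension and the steel into compression.
Compatibility of the two members (thermal + elastic change equal): (α₁ − α₂)ΔT = P·[1/(A₁E₁) + 1/(A₂E₂)].
|α₁ − α₂|·ΔT = 6.4×10⁻⁶ × 90 = 0.000576.
1/(A₁E₁) + 1/(A₂E₂) = 1/(200×200×10³) + 1/(1250×194×10³) = 2.912×10⁻⁸ N⁻¹.
So P = 0.000576 / 2.912×10⁻⁸ = 19.78 kN.

P ≈ 19.8 kN (compressive in the steel)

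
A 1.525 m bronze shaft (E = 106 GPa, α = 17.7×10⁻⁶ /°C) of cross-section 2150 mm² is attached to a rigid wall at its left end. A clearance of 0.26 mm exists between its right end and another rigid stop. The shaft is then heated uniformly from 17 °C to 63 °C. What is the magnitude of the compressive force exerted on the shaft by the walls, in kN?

Free thermal elongation = αΔT L = 17.7×10⁻⁶ × 46 × 1525 = 1.242 mm.
This exceeds the 0.26 mm gap, so the wall pushes back. The portion of expansion that must be recovered elastically is δ_free − gap = 1.242 − 0.26 = 0.9817 mm.
So σ = E(δ_free − g)/L = 106×10³ × 0.9817/1525 = 68.23 MPa.
Force on the wall = σA = 68.23 × 2150 mm² = 146.7 kN.

P ≈ 147 kN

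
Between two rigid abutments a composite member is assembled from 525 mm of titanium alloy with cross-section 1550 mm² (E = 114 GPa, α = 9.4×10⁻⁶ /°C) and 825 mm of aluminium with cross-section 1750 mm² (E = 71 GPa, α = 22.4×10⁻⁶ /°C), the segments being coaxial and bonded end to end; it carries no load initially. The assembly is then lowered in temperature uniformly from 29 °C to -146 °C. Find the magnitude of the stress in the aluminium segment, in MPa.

σ ≈ 244 MPa (tensile)

With the walls removed the bar would change length by δ_free = Σ αᵢΔT Lᵢ = 9.4×10⁻⁶×175×525 + 22.4×10⁻⁶×175×825 = 4.098 mm.
The walls prevent any net length change, so an axial force P (same in every segment) develops. Compatibility: P · Σ Lᵢ/(AᵢEᵢ) = δ_free.
Σ Lᵢ/(AᵢEᵢ) = 525/(1550×114×10³) + 825/(1750×71×10³) = 9.611×10⁻⁶ mm/N.
So P = 4.098 / 9.611×10⁻⁶ = 426.3 kN, tensile.
σ_{aluminium} = P / A = 426300 / 1750 = 243.6 MPa.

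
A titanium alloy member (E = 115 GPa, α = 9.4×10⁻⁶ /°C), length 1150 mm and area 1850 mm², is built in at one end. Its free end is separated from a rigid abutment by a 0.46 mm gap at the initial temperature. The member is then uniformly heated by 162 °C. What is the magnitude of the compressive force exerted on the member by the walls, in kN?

Unrestrained expansion: δ_free = αΔT L = 9.4×10⁻⁶ × 162 × 1150 = 1.751 mm.
This exceeds the 0.46 mm gap, so the wall pushes back. The portion of expansion that must be recovered elastically is δ_free − gap = 1.751 − 0.46 = 1.291 mm.
So σ = E(δ_free − g)/L = 115×10³ × 1.291/1150 = 129.1 MPa.
P = σA = 129.1 × 1850 = 238.9 kN.

P ≈ 239 kN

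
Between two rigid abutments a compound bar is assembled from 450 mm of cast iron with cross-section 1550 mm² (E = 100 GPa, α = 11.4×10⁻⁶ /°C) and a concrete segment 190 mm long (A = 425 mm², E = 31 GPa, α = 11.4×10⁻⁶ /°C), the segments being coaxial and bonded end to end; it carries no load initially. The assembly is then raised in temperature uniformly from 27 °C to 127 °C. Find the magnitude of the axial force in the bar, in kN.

P ≈ 42.1 kN (compressive)

If the supports were absent, the total length change would be Σ αᵢΔT Lᵢ = 11.4×10⁻⁶×100×450 + 11.4×10⁻⁶×100×190 = 0.7296 mm.
The walls prevent any net length change, so an axial force P (same in every segment) develops. Compatibility: P · Σ Lᵢ/(AᵢEᵢ) = δ_free.
Σ Lᵢ/(AᵢEᵢ) = 450/(1550×100×10³) + 190/(425×31×10³) = 1.732×10⁻⁵ mm/N.
Hence P = δ_free / Σ(L/AE) = 0.7296/1.732×10⁻⁵ = 42.11 kN (compressive).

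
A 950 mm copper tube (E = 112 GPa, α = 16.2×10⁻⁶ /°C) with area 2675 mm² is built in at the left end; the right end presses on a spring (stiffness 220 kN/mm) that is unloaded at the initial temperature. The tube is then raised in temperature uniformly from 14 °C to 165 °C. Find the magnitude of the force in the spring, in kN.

P ≈ 301 kN

The unrestrained thermal change is αΔT L = 16.2×10⁻⁶ × 151 × 950 = 2.324 mm.
With a force P in the spring, the elastic change of the tube is PL/(AE) and that of the spring is P/k; compatibility requires their sum to equal δ_free.
P [ L/(AE) + 1/k ] = δ_free → P [ 950/(2675×112×10³) + 1/(220×10³) ] = 2.324.
P = 2.324 / 7.716×10⁻⁶ = 301200 N.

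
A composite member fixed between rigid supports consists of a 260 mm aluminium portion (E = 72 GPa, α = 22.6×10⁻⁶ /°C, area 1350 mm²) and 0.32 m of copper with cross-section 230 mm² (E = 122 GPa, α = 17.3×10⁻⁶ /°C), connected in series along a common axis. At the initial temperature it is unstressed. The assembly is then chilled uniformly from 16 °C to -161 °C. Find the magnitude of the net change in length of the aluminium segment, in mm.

|ΔL| ≈ 0.656 mm

With the walls removed the bar would change length by δ_free = Σ αᵢΔT Lᵢ = 22.6×10⁻⁶×177×260 + 17.3×10⁻⁶×177×320 = 2.02 mm.
The walls prevent any net length change, so an axial force P (same in every segment) develops. Compatibility: P · Σ Lᵢ/(AᵢEᵢ) = δ_free.
Σ Lᵢ/(AᵢEᵢ) = 260/(1350×72×10³) + 320/(230×122×10³) = 1.408×10⁻⁵ mm/N.
Hence P = δ_free / Σ(L/AE) = 2.02/1.408×10⁻⁵ = 143.5 kN (tensile).
For the aluminium segment, free thermal change = 22.6×10⁻⁶×177×260 = 1.04 mm and elastic change from P = 143500×260/(1350×72×10³) = 0.3838 mm; these oppose, so the net change is 0.656 mm (segment shortens).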